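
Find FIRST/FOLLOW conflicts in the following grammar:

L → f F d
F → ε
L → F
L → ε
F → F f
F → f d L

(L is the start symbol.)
Nullable non-terminals: F, L.
FIRST sets used below: FIRST(F) = { 'f', ε }

F: nullable alternative(s) F → ε; FOLLOW(F) = { $, 'd', 'f' }
  F → ε: FIRST \ {ε} = { } — this is the only nullable alternative, skip
  F → F f: FIRST \ {ε} = { 'f' } — overlaps FOLLOW(F) on { 'f' }: CONFLICT
  F → f d L: FIRST \ {ε} = { 'f' } — overlaps FOLLOW(F) on { 'f' }: CONFLICT

L: nullable alternative(s) L → F, L → ε; FOLLOW(L) = { $, 'd', 'f' }
  L → f F d: FIRST \ {ε} = { 'f' } — overlaps FOLLOW(L) on { 'f' }: CONFLICT
  L → F: FIRST \ {ε} = { 'f' } — overlaps FOLLOW(L) on { 'f' }: CONFLICT
  L → ε: FIRST \ {ε} = { } — disjoint from FOLLOW(L)

So the grammar has 4 FIRST/FOLLOW conflicts (marked CONFLICT above).

Answer: Yes. L → f F d with FOLLOW(L) on { 'f' }; L → F with FOLLOW(L) on { 'f' }; F → F f with FOLLOW(F) on { 'f' }; F → f d L with FOLLOW(F) on { 'f' }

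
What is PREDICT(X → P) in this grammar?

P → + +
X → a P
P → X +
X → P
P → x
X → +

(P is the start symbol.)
PREDICT(X → P) = (FIRST(RHS) \ {ε}) ∪ (FOLLOW(X) if ε ∈ FIRST(RHS), i.e. RHS ⇒* ε)
FIRST(P) = { '+', 'a', 'x' }
FIRST(P) = { '+', 'a', 'x' }
ε ∉ FIRST(P), so FOLLOW(X) is not added.
PREDICT(X → P) = { '+', 'a', 'x' }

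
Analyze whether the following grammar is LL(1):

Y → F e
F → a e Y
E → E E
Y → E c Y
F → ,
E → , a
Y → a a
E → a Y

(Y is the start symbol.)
No. Predict set conflict for Y: { ',', 'a' }

A grammar is LL(1) if for each non-terminal N with multiple productions, the predict sets of those productions are pairwise disjoint, where PREDICT(N → α) = (FIRST(α) \ {ε}) ∪ (FOLLOW(N) if α ⇒* ε).

Relevant sets:
  FIRST(F) = { ',', 'a' }
  FIRST(E) = { ',', 'a' }

For Y:
  PREDICT(Y → F e) = { ',', 'a' }
  PREDICT(Y → E c Y) = { ',', 'a' }
  PREDICT(Y → a a) = { 'a' }
For F:
  PREDICT(F → a e Y) = { 'a' }
  PREDICT(F → ',') = { ',' }
For E:
  PREDICT(E → E E) = { ',', 'a' }
  PREDICT(E → ',' a) = { ',' }
  PREDICT(E → a Y) = { 'a' }

Conflict found: Predict set conflict for Y: { ',', 'a' }
The grammar is NOT LL(1).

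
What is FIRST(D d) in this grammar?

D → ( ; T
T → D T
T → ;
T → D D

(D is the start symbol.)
FIRST sets of the non-terminals involved (from the grammar, by fixed-point iteration):
  FIRST(D) = { '(' }

To compute FIRST(D d), process the symbols left to right:
Symbol D is a non-terminal. Add FIRST(D) \ {ε} = { '(' }
D is not nullable (ε ∉ FIRST(D)), so stop here.
FIRST(D d) = { '(' }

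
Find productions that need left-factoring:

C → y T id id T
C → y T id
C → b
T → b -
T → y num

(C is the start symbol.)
Left-factoring is needed when two productions for the same non-terminal
share a common prefix on the right-hand side.

Productions for C:
  C → y T id id T
  C → y T id
  C → b
Productions for T:
  T → b -
  T → y num

Found common prefix 'y T id' in productions for C

Answer: Yes, C has productions with common prefix 'y T id'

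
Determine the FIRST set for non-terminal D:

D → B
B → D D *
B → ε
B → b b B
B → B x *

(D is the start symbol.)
To compute FIRST(D), examine every production with D on the left-hand side, reading each right-hand side left to right until a non-nullable symbol is reached.

FIRST sets of the other non-terminals involved (by the same procedure, iterated to a fixed point):
  FIRST(B) = { '*', 'b', 'x', ε }

From D → B:
  - B is a non-terminal: add FIRST(B) \ {ε} = { '*', 'b', 'x' }
    B is nullable and nothing follows, so the whole right-hand side can vanish: ε ∈ FIRST(D)

Collecting: FIRST(D) = { '*', 'b', 'x', ε }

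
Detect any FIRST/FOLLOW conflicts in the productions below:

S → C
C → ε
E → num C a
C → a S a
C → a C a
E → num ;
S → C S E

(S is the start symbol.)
Yes. S → C S E with FOLLOW(S) on { 'a', 'num' }; C → a S a with FOLLOW(C) on { 'a' }; C → a C a with FOLLOW(C) on { 'a' }

Nullable non-terminals: C, S.
FIRST sets used below: FIRST(C) = { 'a', ε }, FIRST(S) = { 'a', 'num', ε }, FIRST(E) = { 'num' }

C: nullable alternative(s) C → ε; FOLLOW(C) = { $, 'a', 'num' }
  C → ε: FIRST \ {ε} = { } — this is the only nullable alternative, skip
  C → a S a: FIRST \ {ε} = { 'a' } — overlaps FOLLOW(C) on { 'a' }: CONFLICT
  C → a C a: FIRST \ {ε} = { 'a' } — overlaps FOLLOW(C) on { 'a' }: CONFLICT

S: nullable alternative(s) S → C; FOLLOW(S) = { $, 'a', 'num' }
  S → C: FIRST \ {ε} = { 'a' } — this is the only nullable alternative, skip
  S → C S E: FIRST \ {ε} = { 'a', 'num' } — overlaps FOLLOW(S) on { 'a', 'num' }: CONFLICT

E has no nullable alternative, so no FIRST/FOLLOW check is needed there.

So the grammar has 3 FIRST/FOLLOW conflicts (marked CONFLICT above).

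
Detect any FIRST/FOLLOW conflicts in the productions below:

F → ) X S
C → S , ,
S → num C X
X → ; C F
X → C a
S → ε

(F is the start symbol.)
Nullable non-terminals: S.

S: nullable alternative(s) S → ε; FOLLOW(S) = { $, ',', 'num' }
  S → num C X: FIRST \ {ε} = { 'num' } — overlaps FOLLOW(S) on { 'num' }: CONFLICT
  S → ε: FIRST \ {ε} = { } — this is the only nullable alternative, skip

C, F, X have no nullable alternative, so no FIRST/FOLLOW check is needed there.

So the grammar has 1 FIRST/FOLLOW conflict (marked CONFLICT above).

Answer: Yes. S → num C X with FOLLOW(S) on { 'num' }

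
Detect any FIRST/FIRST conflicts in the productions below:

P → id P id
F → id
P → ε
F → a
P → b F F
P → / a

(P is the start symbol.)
No FIRST/FIRST conflicts.

Productions for P:
  P → id P id: FIRST = { 'id' }
  P → ε: FIRST = { ε }
  P → b F F: FIRST = { 'b' }
  P → / a: FIRST = { '/' }
Productions for F:
  F → id: FIRST = { 'id' }
  F → a: FIRST = { 'a' }

All alternatives of each non-terminal have pairwise disjoint FIRST sets.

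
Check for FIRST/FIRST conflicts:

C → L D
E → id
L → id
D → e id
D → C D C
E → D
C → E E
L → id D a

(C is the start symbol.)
A FIRST/FIRST conflict occurs when two productions N → α and N → β for the same non-terminal have FIRST(α) ∩ FIRST(β) ≠ ∅ (with ε ∈ FIRST of a nullable right-hand side, so two nullable alternatives also conflict).

FIRST sets of the non-terminals at (or reachable through a nullable prefix from) the front of some alternative:
  FIRST(L) = { 'id' }
  FIRST(E) = { 'e', 'id' }
  FIRST(D) = { 'e', 'id' }
  FIRST(C) = { 'e', 'id' }

Productions for C:
  C → L D: FIRST = { 'id' }
  C → E E: FIRST = { 'e', 'id' }
Productions for E:
  E → id: FIRST = { 'id' }
  E → D: FIRST = { 'e', 'id' }
Productions for L:
  L → id: FIRST = { 'id' }
  L → id D a: FIRST = { 'id' }
Productions for D:
  D → e id: FIRST = { 'e' }
  D → C D C: FIRST = { 'e', 'id' }

Conflict for C: C → L D and C → E E
  Overlap: { 'id' }
Conflict for E: E → id and E → D
  Overlap: { 'id' }
Conflict for L: L → id and L → id D a
  Overlap: { 'id' }
Conflict for D: D → e id and D → C D C
  Overlap: { 'e' }

Answer: Yes. C → L D / C → E E on { 'id' }; E → id / E → D on { 'id' }; L → id / L → id D a on { 'id' }; D → e id / D → C D C on { 'e' }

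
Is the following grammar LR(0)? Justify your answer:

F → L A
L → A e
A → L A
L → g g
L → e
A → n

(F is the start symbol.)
Augment with F' → F and build the canonical LR(0) collection (I0 = CLOSURE({[F' → . F]}), then GOTO on every symbol after a dot until no new states appear). It has 12 states:
  I0: { [A → . L A], [A → . n], [F → . L A], [F' → . F], [L → . A e], [L → . e], [L → . g g] }  — shift
  I1: { [L → A . e] }  — shift
  I2: { [F' → F .] }  — accept
  I3: { [A → . L A], [A → . n], [A → L . A], [F → L . A], [L → . A e], [L → . e], [L → . g g] }  — shift
  I4: { [L → e .] }  — reduce
  I5: { [L → g . g] }  — shift
  I6: { [A → n .] }  — reduce
  I7: { [L → g g .] }  — reduce
  I8: { [A → L A .], [F → L A .], [L → A . e] }  — shift, 2 reduces
  I9: { [A → . L A], [A → . n], [A → L . A], [L → . A e], [L → . e], [L → . g g] }  — shift
  I10: { [A → L A .], [L → A . e] }  — shift, reduce
  I11: { [L → A e .] }  — reduce

Conflict in state I8:
  Shift-reduce conflict between [A → L A .] and [L → A . e]
So the grammar is NOT LR(0).

Answer: No. Shift-reduce conflict between [A → L A .] and [L → A . e]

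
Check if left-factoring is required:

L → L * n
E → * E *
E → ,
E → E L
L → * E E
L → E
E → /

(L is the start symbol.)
No, left-factoring is not needed

Left-factoring is needed when two productions for the same non-terminal
share a common prefix on the right-hand side.

Productions for L:
  L → L * n
  L → * E E
  L → E
Productions for E:
  E → * E *
  E → ,
  E → E L
  E → /

No common prefixes found.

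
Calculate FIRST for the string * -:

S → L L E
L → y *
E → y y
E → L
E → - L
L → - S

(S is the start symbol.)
{ '*' }

To compute FIRST(* -), process the symbols left to right:
Symbol * is a terminal. Add '*' and stop.
FIRST(* -) = { '*' }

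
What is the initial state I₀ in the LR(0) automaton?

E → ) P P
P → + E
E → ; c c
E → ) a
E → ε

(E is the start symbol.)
First, augment the grammar with E' → E
I₀ = CLOSURE({ [E' → . E] }):
  [E' → . E] has the dot before E: add [E → . ) P P], [E → . ; c c], [E → . ) a], [E → .]
No further items can be added.

I₀ = { [E → . ) P P], [E → . ) a], [E → . ; c c], [E → .], [E' → . E] }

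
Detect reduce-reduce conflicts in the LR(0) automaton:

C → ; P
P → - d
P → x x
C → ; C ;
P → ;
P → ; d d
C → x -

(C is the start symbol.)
No reduce-reduce conflicts

A reduce-reduce conflict occurs when an LR(0) state has two complete items [A → α .] and [B → β .] — both call for a reduction, and with no lookahead the parser cannot choose between them.

Augment with C' → C and build the canonical LR(0) collection (I0 = CLOSURE({[C' → . C]}), then GOTO on every symbol after a dot until no new states appear). It has 15 states:
  I0: { [C → . ; C ;], [C → . ; P], [C → . x -], [C' → . C] }  — shift
  I1: { [C → . ; C ;], [C → . ; P], [C → . x -], [C → ; . C ;], [C → ; . P], [P → . - d], [P → . ; d d], [P → . ;], [P → . x x] }  — shift
  I2: { [C' → C .] }  — accept
  I3: { [C → x . -] }  — shift
  I4: { [C → x - .] }  — reduce
  I5: { [P → - . d] }  — shift
  I6: { [C → . ; C ;], [C → . ; P], [C → . x -], [C → ; . C ;], [C → ; . P], [P → . - d], [P → . ; d d], [P → . ;], [P → . x x], [P → ; . d d], [P → ; .] }  — shift, reduce
  I7: { [C → ; C . ;] }  — shift
  I8: { [C → ; P .] }  — reduce
  I9: { [C → x . -], [P → x . x] }  — shift
  I10: { [P → x x .] }  — reduce
  I11: { [C → ; C ; .] }  — reduce
  I12: { [P → ; d . d] }  — shift
  I13: { [P → ; d d .] }  — reduce
  I14: { [P → - d .] }  — reduce

No state contains more than one complete item.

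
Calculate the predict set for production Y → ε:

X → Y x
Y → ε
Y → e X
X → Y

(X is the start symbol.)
{ $, 'x' }

PREDICT(Y → ε) = (FIRST(RHS) \ {ε}) ∪ (FOLLOW(Y) if ε ∈ FIRST(RHS), i.e. RHS ⇒* ε)
The right-hand side is ε (FIRST(ε) = { ε }), so the predict set is FOLLOW(Y) = { $, 'x' }
PREDICT(Y → ε) = { $, 'x' }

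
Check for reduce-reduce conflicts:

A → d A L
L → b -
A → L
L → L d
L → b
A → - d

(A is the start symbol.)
Augment with A' → A and build the canonical LR(0) collection (I0 = CLOSURE({[A' → . A]}), then GOTO on every symbol after a dot until no new states appear). It has 11 states:
  I0: { [A → . - d], [A → . L], [A → . d A L], [A' → . A], [L → . L d], [L → . b -], [L → . b] }  — shift
  I1: { [A → - . d] }  — shift
  I2: { [A' → A .] }  — accept
  I3: { [A → L .], [L → L . d] }  — shift, reduce
  I4: { [L → b . -], [L → b .] }  — shift, reduce
  I5: { [A → . - d], [A → . L], [A → . d A L], [A → d . A L], [L → . L d], [L → . b -], [L → . b] }  — shift
  I6: { [A → d A . L], [L → . L d], [L → . b -], [L → . b] }  — shift
  I7: { [A → d A L .], [L → L . d] }  — shift, reduce
  I8: { [L → L d .] }  — reduce
  I9: { [L → b - .] }  — reduce
  I10: { [A → - d .] }  — reduce

No state contains more than one complete item.

Answer: No reduce-reduce conflicts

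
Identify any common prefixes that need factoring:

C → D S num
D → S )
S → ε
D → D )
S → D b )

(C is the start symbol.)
No, left-factoring is not needed

Left-factoring is needed when two productions for the same non-terminal
share a common prefix on the right-hand side.

Productions for D:
  D → S )
  D → D )
Productions for S:
  S → ε
  S → D b )

No common prefixes found.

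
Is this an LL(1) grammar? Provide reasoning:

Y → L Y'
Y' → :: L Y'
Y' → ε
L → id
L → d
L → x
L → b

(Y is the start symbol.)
Yes, the grammar is LL(1).

Relevant sets:
  FOLLOW(Y') = { $ }

For Y':
  PREDICT(Y' → :: L Y') = { '::' }
  PREDICT(Y' → ε) = { $ }
For L:
  PREDICT(L → id) = { 'id' }
  PREDICT(L → d) = { 'd' }
  PREDICT(L → x) = { 'x' }
  PREDICT(L → b) = { 'b' }
Y has a single production, so nothing to check there.

All predict sets are disjoint. The grammar IS LL(1).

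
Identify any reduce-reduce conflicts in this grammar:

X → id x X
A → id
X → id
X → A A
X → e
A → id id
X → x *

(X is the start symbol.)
A reduce-reduce conflict occurs when an LR(0) state has two complete items [A → α .] and [B → β .] — both call for a reduction, and with no lookahead the parser cannot choose between them.

Augment with X' → X and build the canonical LR(0) collection (I0 = CLOSURE({[X' → . X]}), then GOTO on every symbol after a dot until no new states appear). It has 12 states:
  I0: { [A → . id id], [A → . id], [X → . A A], [X → . e], [X → . id x X], [X → . id], [X → . x *], [X' → . X] }  — shift
  I1: { [A → . id id], [A → . id], [X → A . A] }  — shift
  I2: { [X' → X .] }  — accept
  I3: { [X → e .] }  — reduce
  I4: { [A → id . id], [A → id .], [X → id . x X], [X → id .] }  — shift, 2 reduces
  I5: { [X → x . *] }  — shift
  I6: { [X → x * .] }  — reduce
  I7: { [A → id id .] }  — reduce
  I8: { [A → . id id], [A → . id], [X → . A A], [X → . e], [X → . id x X], [X → . id], [X → . x *], [X → id x . X] }  — shift
  I9: { [X → id x X .] }  — reduce
  I10: { [X → A A .] }  — reduce
  I11: { [A → id . id], [A → id .] }  — shift, reduce

I4 contains complete items [A → id .], [X → id .] — reduce-reduce conflict.

Answer: Yes — I4: [A → id .] vs [X → id .]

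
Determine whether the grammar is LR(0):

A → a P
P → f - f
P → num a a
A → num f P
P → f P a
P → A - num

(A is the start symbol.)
A grammar is LR(0) if no state in the canonical LR(0) collection has:
  - both a shift item (dot before a terminal) and a complete item (shift-reduce conflict), or
  - two or more complete items (reduce-reduce conflict; the accept item [A' → A .] counts as a complete item here).

Augment with A' → A and build the canonical LR(0) collection (I0 = CLOSURE({[A' → . A]}), then GOTO on every symbol after a dot until no new states appear). It has 18 states:
  I0: { [A → . a P], [A → . num f P], [A' → . A] }  — shift
  I1: { [A' → A .] }  — accept
  I2: { [A → . a P], [A → . num f P], [A → a . P], [P → . A - num], [P → . f - f], [P → . f P a], [P → . num a a] }  — shift
  I3: { [A → num . f P] }  — shift
  I4: { [A → . a P], [A → . num f P], [A → num f . P], [P → . A - num], [P → . f - f], [P → . f P a], [P → . num a a] }  — shift
  I5: { [P → A . - num] }  — shift
  I6: { [A → num f P .] }  — reduce
  I7: { [A → . a P], [A → . num f P], [P → . A - num], [P → . f - f], [P → . f P a], [P → . num a a], [P → f . - f], [P → f . P a] }  — shift
  I8: { [A → num . f P], [P → num . a a] }  — shift
  I9: { [P → num a . a] }  — shift
  I10: { [P → num a a .] }  — reduce
  I11: { [P → f - . f] }  — shift
  I12: { [P → f P . a] }  — shift
  I13: { [P → f P a .] }  — reduce
  I14: { [P → f - f .] }  — reduce
  I15: { [P → A - . num] }  — shift
  I16: { [P → A - num .] }  — reduce
  I17: { [A → a P .] }  — reduce

Every state is either a pure shift/goto state or contains exactly one complete item and nothing to shift — no conflicts. The grammar is LR(0).

Answer: Yes, the grammar is LR(0)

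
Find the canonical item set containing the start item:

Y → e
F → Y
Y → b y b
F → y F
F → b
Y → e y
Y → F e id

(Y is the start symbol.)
{ [F → . Y], [F → . b], [F → . y F], [Y → . F e id], [Y → . b y b], [Y → . e y], [Y → . e], [Y' → . Y] }

First, augment the grammar with Y' → Y
I₀ = CLOSURE({ [Y' → . Y] }):
  [Y' → . Y] has the dot before Y: add [Y → . e], [Y → . b y b], [Y → . e y], [Y → . F e id]
  [Y → . F e id] has the dot before F: add [F → . Y], [F → . y F], [F → . b]
No further items can be added.

I₀ = { [F → . Y], [F → . b], [F → . y F], [Y → . F e id], [Y → . b y b], [Y → . e y], [Y → . e], [Y' → . Y] }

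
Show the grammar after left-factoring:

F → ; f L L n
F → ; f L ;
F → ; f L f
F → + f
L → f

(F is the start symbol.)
F → ; f L F'
F' → L n
F' → ;
F' → f
F → + f
L → f

Left-factoring transforms A → αβ₁ | αβ₂ into A → αA' and A' → β₁ | β₂
(α is the longest common prefix among the alternatives). Repeat until
no nonterminal has two alternatives with a common prefix.

Round 1: F has alternatives sharing prefix '; f L'. Introduce F': F → ; f L F'
  Add: F' → L n
  Add: F' → ;
  Add: F' → f

No remaining common prefixes — done.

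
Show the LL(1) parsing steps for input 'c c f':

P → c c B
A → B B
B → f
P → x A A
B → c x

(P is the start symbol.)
LL(1) parsing maintains a stack (initially the start symbol over $) and the input. At each step: if the stack top is a terminal, match it against the current input token; if it is a non-terminal N, replace it with the RHS of M[N, lookahead] (the unique production whose predict set contains the lookahead).

Stack is shown with the top on the left.

Stack    Input    Action
------------------------
P $      c c f $  output P → c c B
c c B $  c c f $  match 'c'
c B $    c f $    match 'c'
B $      f $      output B → f
f $      f $      match 'f'
$        $        accept

The string is accepted.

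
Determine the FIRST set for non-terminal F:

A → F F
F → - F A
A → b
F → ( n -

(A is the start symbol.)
From F → - F A:
  - '-' is a terminal: add '-' and stop
From F → ( n -:
  - '(' is a terminal: add '(' and stop

Collecting: FIRST(F) = { '(', '-' }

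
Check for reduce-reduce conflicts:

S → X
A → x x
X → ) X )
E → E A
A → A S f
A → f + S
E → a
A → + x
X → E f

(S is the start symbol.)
No reduce-reduce conflicts

A reduce-reduce conflict occurs when an LR(0) state has two complete items [A → α .] and [B → β .] — both call for a reduction, and with no lookahead the parser cannot choose between them.

Augment with S' → S and build the canonical LR(0) collection (I0 = CLOSURE({[S' → . S]}), then GOTO on every symbol after a dot until no new states appear). It has 18 states:
  I0: { [E → . E A], [E → . a], [S → . X], [S' → . S], [X → . ) X )], [X → . E f] }  — shift
  I1: { [E → . E A], [E → . a], [X → ) . X )], [X → . ) X )], [X → . E f] }  — shift
  I2: { [A → . + x], [A → . A S f], [A → . f + S], [A → . x x], [E → E . A], [X → E . f] }  — shift
  I3: { [S' → S .] }  — accept
  I4: { [S → X .] }  — reduce
  I5: { [E → a .] }  — reduce
  I6: { [A → + . x] }  — shift
  I7: { [A → A . S f], [E → . E A], [E → . a], [E → E A .], [S → . X], [X → . ) X )], [X → . E f] }  — shift, reduce
  I8: { [A → f . + S], [X → E f .] }  — shift, reduce
  I9: { [A → x . x] }  — shift
  I10: { [A → x x .] }  — reduce
  I11: { [A → f + . S], [E → . E A], [E → . a], [S → . X], [X → . ) X )], [X → . E f] }  — shift
  I12: { [A → f + S .] }  — reduce
  I13: { [A → A S . f] }  — shift
  I14: { [A → A S f .] }  — reduce
  I15: { [A → + x .] }  — reduce
  I16: { [X → ) X . )] }  — shift
  I17: { [X → ) X ) .] }  — reduce

No state contains more than one complete item.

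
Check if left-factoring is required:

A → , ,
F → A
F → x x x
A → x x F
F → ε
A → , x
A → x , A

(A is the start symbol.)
Left-factoring is needed when two productions for the same non-terminal
share a common prefix on the right-hand side.

Productions for A:
  A → , ,
  A → x x F
  A → , x
  A → x , A
Productions for F:
  F → A
  F → x x x
  F → ε

Found common prefix ',' in productions for A
Found common prefix 'x' in productions for A

Answer: Yes, A has productions with common prefix ','; A has productions with common prefix 'x'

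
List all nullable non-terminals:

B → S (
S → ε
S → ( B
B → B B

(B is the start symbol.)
{ 'S' }

ε-productions: S → ε
So S is immediately nullable.
No further non-terminal can be added: every production for the remaining non-terminals contains a terminal or a non-nullable non-terminal.
Nullable = { 'S' }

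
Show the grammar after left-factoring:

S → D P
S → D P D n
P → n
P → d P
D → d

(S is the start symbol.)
S → D P S'
S' → ε
S' → D n
P → n
P → d P
D → d

Left-factoring transforms A → αβ₁ | αβ₂ into A → αA' and A' → β₁ | β₂
(α is the longest common prefix among the alternatives). Repeat until
no nonterminal has two alternatives with a common prefix.

Round 1: S has alternatives sharing prefix 'D P'. Introduce S': S → D P S'
  Add: S' → ε
  Add: S' → D n

No remaining common prefixes — done.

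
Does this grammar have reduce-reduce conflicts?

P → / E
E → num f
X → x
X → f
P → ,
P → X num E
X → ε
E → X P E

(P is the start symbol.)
No reduce-reduce conflicts

A reduce-reduce conflict occurs when an LR(0) state has two complete items [A → α .] and [B → β .] — both call for a reduction, and with no lookahead the parser cannot choose between them.

Augment with P' → P and build the canonical LR(0) collection (I0 = CLOSURE({[P' → . P]}), then GOTO on every symbol after a dot until no new states appear). It has 15 states:
  I0: { [P → . ,], [P → . / E], [P → . X num E], [P' → . P], [X → . f], [X → . x], [X → .] }  — shift, reduce
  I1: { [P → , .] }  — reduce
  I2: { [E → . X P E], [E → . num f], [P → / . E], [X → . f], [X → . x], [X → .] }  — shift, reduce
  I3: { [P' → P .] }  — accept
  I4: { [P → X . num E] }  — shift
  I5: { [X → f .] }  — reduce
  I6: { [X → x .] }  — reduce
  I7: { [E → . X P E], [E → . num f], [P → X num . E], [X → . f], [X → . x], [X → .] }  — shift, reduce
  I8: { [P → X num E .] }  — reduce
  I9: { [E → X . P E], [P → . ,], [P → . / E], [P → . X num E], [X → . f], [X → . x], [X → .] }  — shift, reduce
  I10: { [E → num . f] }  — shift
  I11: { [E → num f .] }  — reduce
  I12: { [E → . X P E], [E → . num f], [E → X P . E], [X → . f], [X → . x], [X → .] }  — shift, reduce
  I13: { [E → X P E .] }  — reduce
  I14: { [P → / E .] }  — reduce

No state contains more than one complete item.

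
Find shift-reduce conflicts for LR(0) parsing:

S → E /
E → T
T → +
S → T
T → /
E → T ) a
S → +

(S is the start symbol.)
Yes — I5: [E → T .] vs [E → T . ) a]

A shift-reduce conflict occurs when an LR(0) state has both:
  - a complete (reduce) item [A → α .] (dot at the end), and
  - a shift item [B → β . c γ] (dot before a terminal).

Augment with S' → S and build the canonical LR(0) collection (I0 = CLOSURE({[S' → . S]}), then GOTO on every symbol after a dot until no new states appear). It has 9 states:
  I0: { [E → . T ) a], [E → . T], [S → . +], [S → . E /], [S → . T], [S' → . S], [T → . +], [T → . /] }  — shift
  I1: { [S → + .], [T → + .] }  — 2 reduces
  I2: { [T → / .] }  — reduce
  I3: { [S → E . /] }  — shift
  I4: { [S' → S .] }  — accept
  I5: { [E → T . ) a], [E → T .], [S → T .] }  — shift, 2 reduces
  I6: { [E → T ) . a] }  — shift
  I7: { [E → T ) a .] }  — reduce
  I8: { [S → E / .] }  — reduce

I5 contains reduce items [E → T .], [S → T .] and shift item [E → T . ) a] — shift-reduce conflict.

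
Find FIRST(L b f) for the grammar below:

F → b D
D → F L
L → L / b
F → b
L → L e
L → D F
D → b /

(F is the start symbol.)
{ 'b' }

FIRST sets of the non-terminals involved (from the grammar, by fixed-point iteration):
  FIRST(L) = { 'b' }

To compute FIRST(L b f), process the symbols left to right:
Symbol L is a non-terminal. Add FIRST(L) \ {ε} = { 'b' }
L is not nullable (ε ∉ FIRST(L)), so stop here.
FIRST(L b f) = { 'b' }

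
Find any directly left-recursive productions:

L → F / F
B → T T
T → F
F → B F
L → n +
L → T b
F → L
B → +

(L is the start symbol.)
Direct left recursion occurs when N → N α for some non-terminal N (the right-hand side begins with the left-hand side itself).

L → F / F: starts with F
B → T T: starts with T
T → F: starts with F
F → B F: starts with B
L → n +: starts with n
L → T b: starts with T
F → L: starts with L
B → +: starts with '+'

No direct left recursion found.

Answer: No direct left recursion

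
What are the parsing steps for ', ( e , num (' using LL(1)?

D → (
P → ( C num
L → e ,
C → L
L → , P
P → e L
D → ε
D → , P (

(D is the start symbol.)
LL(1) parsing maintains a stack (initially the start symbol over $) and the input. At each step: if the stack top is a terminal, match it against the current input token; if it is a non-terminal N, replace it with the RHS of M[N, lookahead] (the unique production whose predict set contains the lookahead).

Stack is shown with the top on the left.

Stack        Input            Action
------------------------------------
D $          , ( e , num ( $  output D → , P (
, P ( $      , ( e , num ( $  match ','
P ( $        ( e , num ( $    output P → ( C num
( C num ( $  ( e , num ( $    match '('
C num ( $    e , num ( $      output C → L
L num ( $    e , num ( $      output L → e ,
e , num ( $  e , num ( $      match 'e'
, num ( $    , num ( $        match ','
num ( $      num ( $          match 'num'
( $          ( $              match '('
$            $                accept

The string is accepted.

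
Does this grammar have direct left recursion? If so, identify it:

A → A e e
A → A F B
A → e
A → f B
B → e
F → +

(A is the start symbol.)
Direct left recursion occurs when N → N α for some non-terminal N (the right-hand side begins with the left-hand side itself).

A → A e e: LEFT RECURSIVE (starts with A)
A → A F B: LEFT RECURSIVE (starts with A)
A → e: starts with e
A → f B: starts with f
B → e: starts with e
F → +: starts with '+'

The grammar has direct left recursion on: A.

Answer: Yes, A is left-recursive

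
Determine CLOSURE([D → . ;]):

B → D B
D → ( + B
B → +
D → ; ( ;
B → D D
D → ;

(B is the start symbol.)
To compute CLOSURE, for each item [A → α.Bβ] where B is a non-terminal, add [B → .γ] for all productions B → γ; repeat for the newly added items until nothing changes.

Start with: [D → . ;]
The dot precedes the terminal ';', so nothing is added.

CLOSURE = { [D → . ;] }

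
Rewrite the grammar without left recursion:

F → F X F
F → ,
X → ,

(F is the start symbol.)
F → , F'
F' → X F F'
F' → ε
X → ,

F is directly left-recursive. The standard transformation for
  A → A α₁ | ... | A α_m | β₁ | ... | β_n
is
  A  → β₁ A' | ... | β_n A'
  A' → α₁ A' | ... | α_m A' | ε

F → , becomes F → , F'
F → F X F becomes F' → X F F'
Add F' → ε

Productions for other non-terminals are unchanged:
  X → ,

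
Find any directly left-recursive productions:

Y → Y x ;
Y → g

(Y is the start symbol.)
Yes, Y is left-recursive

Direct left recursion occurs when N → N α for some non-terminal N (the right-hand side begins with the left-hand side itself).

Y → Y x ;: LEFT RECURSIVE (starts with Y)
Y → g: starts with g

The grammar has direct left recursion on: Y.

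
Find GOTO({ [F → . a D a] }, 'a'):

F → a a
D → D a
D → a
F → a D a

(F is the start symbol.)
{ [D → . D a], [D → . a], [F → a . D a] }

GOTO(I, 'a') = CLOSURE({ [A → αX.β] : [A → α.Xβ] ∈ I, X = 'a' })

Items with dot before 'a', with the dot advanced:
  [F → . a D a] → [F → a . D a]
Closure of the advanced items:
  [F → a . D a] has the dot before D: add [D → . D a], [D → . a]

GOTO = { [D → . D a], [D → . a], [F → a . D a] }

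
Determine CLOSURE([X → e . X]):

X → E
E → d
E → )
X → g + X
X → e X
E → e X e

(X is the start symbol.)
Start with: [X → e . X]
  [X → e . X] has the dot before X: add [X → . E], [X → . g + X], [X → . e X]
  [X → . E] has the dot before E: add [E → . d], [E → . )], [E → . e X e]
No further items can be added.

CLOSURE = { [E → . )], [E → . d], [E → . e X e], [X → . E], [X → . e X], [X → . g + X], [X → e . X] }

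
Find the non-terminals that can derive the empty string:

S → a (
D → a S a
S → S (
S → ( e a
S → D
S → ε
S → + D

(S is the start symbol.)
A non-terminal is nullable if it can derive ε (the empty string): either it has an ε-production, or it has a production whose right-hand side consists entirely of nullable non-terminals.

ε-productions: S → ε
So S is immediately nullable.
No further non-terminal can be added: every production for the remaining non-terminals contains a terminal or a non-nullable non-terminal.
Nullable = { 'S' }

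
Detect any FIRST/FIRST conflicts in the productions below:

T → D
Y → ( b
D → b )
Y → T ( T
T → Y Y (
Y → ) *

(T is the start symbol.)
Yes. T → D / T → Y Y '(' on { 'b' }; Y → '(' b / Y → T '(' T on { '(' }; Y → T '(' T / Y → ')' '*' on { ')' }

FIRST sets of the non-terminals at (or reachable through a nullable prefix from) the front of some alternative:
  FIRST(D) = { 'b' }
  FIRST(Y) = { '(', ')', 'b' }
  FIRST(T) = { '(', ')', 'b' }

Productions for T:
  T → D: FIRST = { 'b' }
  T → Y Y (: FIRST = { '(', ')', 'b' }
Productions for Y:
  Y → ( b: FIRST = { '(' }
  Y → T ( T: FIRST = { '(', ')', 'b' }
  Y → ) *: FIRST = { ')' }
D has only one production, so no FIRST/FIRST conflict is possible there.

Conflict for T: T → D and T → Y Y (
  Overlap: { 'b' }
Conflict for Y: Y → ( b and Y → T ( T
  Overlap: { '(' }
Conflict for Y: Y → T ( T and Y → ) *
  Overlap: { ')' }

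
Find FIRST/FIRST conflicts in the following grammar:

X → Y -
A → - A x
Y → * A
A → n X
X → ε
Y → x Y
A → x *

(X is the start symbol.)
A FIRST/FIRST conflict occurs when two productions N → α and N → β for the same non-terminal have FIRST(α) ∩ FIRST(β) ≠ ∅ (with ε ∈ FIRST of a nullable right-hand side, so two nullable alternatives also conflict).

FIRST sets of the non-terminals at (or reachable through a nullable prefix from) the front of some alternative:
  FIRST(Y) = { '*', 'x' }

Productions for X:
  X → Y -: FIRST = { '*', 'x' }
  X → ε: FIRST = { ε }
Productions for A:
  A → - A x: FIRST = { '-' }
  A → n X: FIRST = { 'n' }
  A → x *: FIRST = { 'x' }
Productions for Y:
  Y → * A: FIRST = { '*' }
  Y → x Y: FIRST = { 'x' }

All alternatives of each non-terminal have pairwise disjoint FIRST sets.

Answer: No FIRST/FIRST conflicts.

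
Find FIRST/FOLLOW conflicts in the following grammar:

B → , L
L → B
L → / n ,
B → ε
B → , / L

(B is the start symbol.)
Nullable non-terminals: B, L.
FIRST sets used below: FIRST(B) = { ',', ε }

B: nullable alternative(s) B → ε; FOLLOW(B) = { $ }
  B → , L: FIRST \ {ε} = { ',' } — disjoint from FOLLOW(B)
  B → ε: FIRST \ {ε} = { } — this is the only nullable alternative, skip
  B → , / L: FIRST \ {ε} = { ',' } — disjoint from FOLLOW(B)

L: nullable alternative(s) L → B; FOLLOW(L) = { $ }
  L → B: FIRST \ {ε} = { ',' } — this is the only nullable alternative, skip
  L → / n ,: FIRST \ {ε} = { '/' } — disjoint from FOLLOW(L)

No FIRST/FOLLOW conflicts found.

Answer: No FIRST/FOLLOW conflicts.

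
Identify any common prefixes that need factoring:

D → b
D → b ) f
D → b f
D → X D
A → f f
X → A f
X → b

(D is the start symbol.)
Yes, D has productions with common prefix 'b'

Left-factoring is needed when two productions for the same non-terminal
share a common prefix on the right-hand side.

Productions for D:
  D → b
  D → b ) f
  D → b f
  D → X D
Productions for X:
  X → A f
  X → b

Found common prefix 'b' in productions for D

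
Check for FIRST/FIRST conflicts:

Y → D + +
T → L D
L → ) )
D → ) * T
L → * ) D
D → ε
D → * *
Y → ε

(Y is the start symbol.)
No FIRST/FIRST conflicts.

A FIRST/FIRST conflict occurs when two productions N → α and N → β for the same non-terminal have FIRST(α) ∩ FIRST(β) ≠ ∅ (with ε ∈ FIRST of a nullable right-hand side, so two nullable alternatives also conflict).

FIRST sets of the non-terminals at (or reachable through a nullable prefix from) the front of some alternative:
  FIRST(D) = { ')', '*', ε }

Productions for Y:
  Y → D + +: FIRST = { ')', '*', '+' }
  Y → ε: FIRST = { ε }
Productions for L:
  L → ) ): FIRST = { ')' }
  L → * ) D: FIRST = { '*' }
Productions for D:
  D → ) * T: FIRST = { ')' }
  D → ε: FIRST = { ε }
  D → * *: FIRST = { '*' }
T has only one production, so no FIRST/FIRST conflict is possible there.

All alternatives of each non-terminal have pairwise disjoint FIRST sets.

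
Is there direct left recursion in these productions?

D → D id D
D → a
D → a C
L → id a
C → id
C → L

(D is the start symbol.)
D → D id D: LEFT RECURSIVE (starts with D)
D → a: starts with a
D → a C: starts with a
L → id a: starts with id
C → id: starts with id
C → L: starts with L

The grammar has direct left recursion on: D.

Answer: Yes, D is left-recursive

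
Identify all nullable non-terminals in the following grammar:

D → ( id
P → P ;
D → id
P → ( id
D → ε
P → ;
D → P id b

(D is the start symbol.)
{ 'D' }

A non-terminal is nullable if it can derive ε (the empty string): either it has an ε-production, or it has a production whose right-hand side consists entirely of nullable non-terminals.

ε-productions: D → ε
So D is immediately nullable.
No further non-terminal can be added: every production for the remaining non-terminals contains a terminal or a non-nullable non-terminal.
Nullable = { 'D' }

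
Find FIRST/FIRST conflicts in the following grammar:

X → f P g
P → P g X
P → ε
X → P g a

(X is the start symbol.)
No FIRST/FIRST conflicts.

A FIRST/FIRST conflict occurs when two productions N → α and N → β for the same non-terminal have FIRST(α) ∩ FIRST(β) ≠ ∅ (with ε ∈ FIRST of a nullable right-hand side, so two nullable alternatives also conflict).

FIRST sets of the non-terminals at (or reachable through a nullable prefix from) the front of some alternative:
  FIRST(P) = { 'g', ε }

Productions for X:
  X → f P g: FIRST = { 'f' }
  X → P g a: FIRST = { 'g' }
Productions for P:
  P → P g X: FIRST = { 'g' }
  P → ε: FIRST = { ε }

All alternatives of each non-terminal have pairwise disjoint FIRST sets.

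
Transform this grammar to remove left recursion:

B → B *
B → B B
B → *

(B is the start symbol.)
B → * B'
B' → * B'
B' → B B'
B' → ε

B is directly left-recursive. The standard transformation for
  A → A α₁ | ... | A α_m | β₁ | ... | β_n
is
  A  → β₁ A' | ... | β_n A'
  A' → α₁ A' | ... | α_m A' | ε

B → * becomes B → * B'
B → B * becomes B' → * B'
B → B B becomes B' → B B'
Add B' → ε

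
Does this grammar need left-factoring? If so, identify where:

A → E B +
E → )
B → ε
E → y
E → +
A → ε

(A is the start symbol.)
Left-factoring is needed when two productions for the same non-terminal
share a common prefix on the right-hand side.

Productions for A:
  A → E B +
  A → ε
Productions for E:
  E → )
  E → y
  E → +

No common prefixes found.

Answer: No, left-factoring is not needed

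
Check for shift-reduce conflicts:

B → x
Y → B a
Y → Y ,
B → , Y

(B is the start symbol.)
Yes — I5: [B → , Y .] vs [Y → Y . ,]

A shift-reduce conflict occurs when an LR(0) state has both:
  - a complete (reduce) item [A → α .] (dot at the end), and
  - a shift item [B → β . c γ] (dot before a terminal).

Augment with B' → B and build the canonical LR(0) collection (I0 = CLOSURE({[B' → . B]}), then GOTO on every symbol after a dot until no new states appear). It has 8 states:
  I0: { [B → . , Y], [B → . x], [B' → . B] }  — shift
  I1: { [B → , . Y], [B → . , Y], [B → . x], [Y → . B a], [Y → . Y ,] }  — shift
  I2: { [B' → B .] }  — accept
  I3: { [B → x .] }  — reduce
  I4: { [Y → B . a] }  — shift
  I5: { [B → , Y .], [Y → Y . ,] }  — shift, reduce
  I6: { [Y → Y , .] }  — reduce
  I7: { [Y → B a .] }  — reduce

I5 contains reduce item [B → , Y .] and shift item [Y → Y . ,] — shift-reduce conflict.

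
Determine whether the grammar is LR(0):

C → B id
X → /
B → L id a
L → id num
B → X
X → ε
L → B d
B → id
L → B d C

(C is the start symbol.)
A grammar is LR(0) if no state in the canonical LR(0) collection has:
  - both a shift item (dot before a terminal) and a complete item (shift-reduce conflict), or
  - two or more complete items (reduce-reduce conflict; the accept item [C' → C .] counts as a complete item here).

Augment with C' → C and build the canonical LR(0) collection (I0 = CLOSURE({[C' → . C]}), then GOTO on every symbol after a dot until no new states appear). It has 13 states:
  I0: { [B → . L id a], [B → . X], [B → . id], [C → . B id], [C' → . C], [L → . B d C], [L → . B d], [L → . id num], [X → . /], [X → .] }  — shift, reduce
  I1: { [X → / .] }  — reduce
  I2: { [C → B . id], [L → B . d C], [L → B . d] }  — shift
  I3: { [C' → C .] }  — accept
  I4: { [B → L . id a] }  — shift
  I5: { [B → X .] }  — reduce
  I6: { [B → id .], [L → id . num] }  — shift, reduce
  I7: { [L → id num .] }  — reduce
  I8: { [B → L id . a] }  — shift
  I9: { [B → L id a .] }  — reduce
  I10: { [B → . L id a], [B → . X], [B → . id], [C → . B id], [L → . B d C], [L → . B d], [L → . id num], [L → B d . C], [L → B d .], [X → . /], [X → .] }  — shift, 2 reduces
  I11: { [C → B id .] }  — reduce
  I12: { [L → B d C .] }  — reduce

Conflict in state I0:
  Shift-reduce conflict between [X → .] and [B → . id]
So the grammar is NOT LR(0).

Answer: No. Shift-reduce conflict between [X → .] and [B → . id]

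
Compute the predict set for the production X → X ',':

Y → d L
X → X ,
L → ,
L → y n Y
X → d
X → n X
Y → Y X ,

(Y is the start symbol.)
{ 'd', 'n' }

PREDICT(X → X ',') = (FIRST(RHS) \ {ε}) ∪ (FOLLOW(X) if ε ∈ FIRST(RHS), i.e. RHS ⇒* ε)
FIRST(X) = { 'd', 'n' }
FIRST(X ',') = { 'd', 'n' }
ε ∉ FIRST(X ','), so FOLLOW(X) is not added.
PREDICT(X → X ',') = { 'd', 'n' }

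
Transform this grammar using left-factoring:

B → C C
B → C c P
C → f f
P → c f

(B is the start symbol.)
Left-factoring transforms A → αβ₁ | αβ₂ into A → αA' and A' → β₁ | β₂
(α is the longest common prefix among the alternatives). Repeat until
no nonterminal has two alternatives with a common prefix.

Round 1: B has alternatives sharing prefix 'C'. Introduce B': B → C B'
  Add: B' → C
  Add: B' → c P

No remaining common prefixes — done.

Resulting grammar:
B → C B'
B' → C
B' → c P
C → f f
P → c f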